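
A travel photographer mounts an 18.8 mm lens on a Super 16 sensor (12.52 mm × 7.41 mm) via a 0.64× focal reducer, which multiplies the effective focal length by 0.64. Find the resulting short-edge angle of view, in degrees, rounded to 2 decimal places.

34.23°

Effective focal length f = 18.8 × 0.64 = 12.032 mm.
α = 2·arctan(7.41 / (2 × 12.032)) = 2·arctan(0.30793) ≈ 34.2302°.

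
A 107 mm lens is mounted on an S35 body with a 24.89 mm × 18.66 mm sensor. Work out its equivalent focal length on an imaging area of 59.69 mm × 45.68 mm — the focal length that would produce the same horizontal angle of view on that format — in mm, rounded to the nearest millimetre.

Equal angle of view means equal width/f ratio, so f₂ = f₁ · (width₂/width₁) = 107 × 59.69/24.89.
f₂ = 107 × 2.39815 ≈ 256.602 mm.

257 mm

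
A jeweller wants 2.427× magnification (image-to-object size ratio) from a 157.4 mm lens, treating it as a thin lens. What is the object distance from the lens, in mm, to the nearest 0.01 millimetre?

With m = dᵢ/dₒ and 1/f = 1/dₒ + 1/dᵢ, substituting dᵢ = m·dₒ gives 1/f = (1 + 1/m)/dₒ, hence dₒ = f·(1 + 1/m).
dₒ = 157.4 × (1 + 1/2.427) = 157.4 × 1.41203 ≈ 222.254 mm.

222.25 mm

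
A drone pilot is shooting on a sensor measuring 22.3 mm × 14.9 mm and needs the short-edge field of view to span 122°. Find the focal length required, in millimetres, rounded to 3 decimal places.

From α = 2·arctan(h/2f) we get f = h / (2·tan(α/2)).
With h = 14.9 mm and α/2 = 61°, tan(α/2) ≈ 1.80405, so f ≈ 14.9 / 3.60810 ≈ 4.1296 mm.

4.130 mm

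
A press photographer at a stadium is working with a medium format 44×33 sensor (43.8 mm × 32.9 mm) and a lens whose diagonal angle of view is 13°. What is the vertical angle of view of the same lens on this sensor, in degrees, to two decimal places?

Sensor diagonal = √(43.8² + 32.9²) = √3000.8500 ≈ 54.7800 mm.
From the diagonal AOV: f = 54.7800 / (2·tan(6.5°)) = 54.7800 / 0.22787 ≈ 240.3990 mm.
Vertical AOV = 2·arctan(32.9 / (2 × 240.3990)) = 2·arctan(0.06843) ≈ 7.8291°.

7.83°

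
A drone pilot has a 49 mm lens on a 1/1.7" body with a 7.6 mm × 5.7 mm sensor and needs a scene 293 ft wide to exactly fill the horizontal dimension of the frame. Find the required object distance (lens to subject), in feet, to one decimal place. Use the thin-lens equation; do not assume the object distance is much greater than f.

W: 293 ft × 304.8 mm/ft = 89306.40 mm.
Magnification m = w/W = dᵢ/dₒ; combined with 1/f = 1/dₒ + 1/dᵢ this gives dₒ = f·(1 + W/w).
dₒ = 49 mm × (1 + 89306.4/7.6) = 49 × 11751.8417 ≈ 575840.245 mm = 575840.245/304.8 ft = 1889.24 ft.

1889.2 ft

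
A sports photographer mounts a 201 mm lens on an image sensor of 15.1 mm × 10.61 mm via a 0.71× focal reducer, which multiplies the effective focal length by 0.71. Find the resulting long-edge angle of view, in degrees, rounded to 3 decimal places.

6.057°

Effective focal length f = 201 × 0.71 = 142.71 mm.
α = 2·arctan(15.1 / (2 × 142.71)) = 2·arctan(0.05290) ≈ 6.0568°.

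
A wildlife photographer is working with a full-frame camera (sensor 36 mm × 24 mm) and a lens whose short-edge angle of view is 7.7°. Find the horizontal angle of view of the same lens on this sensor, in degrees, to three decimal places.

11.528°

From the short-edge AOV: f = 24 / (2·tan(3.85°)) = 24 / 0.13459 ≈ 178.3154 mm.
Horizontal AOV = 2·arctan(36 / (2 × 178.3154)) = 2·arctan(0.10094) ≈ 11.5284°.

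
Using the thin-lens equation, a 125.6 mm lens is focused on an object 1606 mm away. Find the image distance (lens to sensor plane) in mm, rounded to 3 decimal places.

136.256 mm

1/dᵢ = 1/f − 1/dₒ = 1/125.6 − 1/1606 = 0.0073391 mm⁻¹.
dᵢ = 1/0.0073391 ≈ 136.2561 mm.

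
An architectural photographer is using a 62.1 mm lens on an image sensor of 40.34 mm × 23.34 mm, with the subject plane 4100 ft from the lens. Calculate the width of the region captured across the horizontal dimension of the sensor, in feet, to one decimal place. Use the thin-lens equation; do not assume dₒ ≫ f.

2663.2 ft

dₒ: 4100 ft × 304.8 mm/ft = 1249679.96 mm.
Similar triangles through the lens centre give W/dₒ = w/dᵢ; with 1/f = 1/dₒ + 1/dᵢ this gives W = w·(dₒ − f)/f.
W = 40.34 mm × (1.24968e+06 − 62.1) / 62.1 = 40.34 × 20122.6709 ≈ 811748.542 mm = 811748.542/304.8 ft = 2663.22 ft.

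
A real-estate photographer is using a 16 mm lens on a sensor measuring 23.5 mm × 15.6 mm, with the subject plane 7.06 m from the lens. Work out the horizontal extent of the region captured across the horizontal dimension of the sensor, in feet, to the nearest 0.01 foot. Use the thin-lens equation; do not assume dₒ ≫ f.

dₒ: 7.06 m = 7060 mm.
Similar triangles through the lens centre give W/dₒ = w/dᵢ; with 1/f = 1/dₒ + 1/dᵢ this gives W = w·(dₒ − f)/f.
W = 23.5 mm × (7060 − 16) / 16 = 23.5 × 440.2500 ≈ 10345.875 mm = 10345.875/304.8 ft = 33.9432 ft.

33.94 ft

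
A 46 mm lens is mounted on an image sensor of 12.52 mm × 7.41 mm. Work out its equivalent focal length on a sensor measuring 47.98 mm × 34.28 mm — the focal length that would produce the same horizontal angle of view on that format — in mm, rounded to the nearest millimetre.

Equal angle of view means equal width/f ratio, so f₂ = f₁ · (width₂/width₁) = 46 × 47.98/12.52.
f₂ = 46 × 3.83227 ≈ 176.284 mm.

176 mm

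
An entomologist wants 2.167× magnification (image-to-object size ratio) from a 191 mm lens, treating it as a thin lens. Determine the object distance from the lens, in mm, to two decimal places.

279.14 mm

With m = dᵢ/dₒ and 1/f = 1/dₒ + 1/dᵢ, substituting dᵢ = m·dₒ gives 1/f = (1 + 1/m)/dₒ, hence dₒ = f·(1 + 1/m).
dₒ = 191 × (1 + 1/2.167) = 191 × 1.46147 ≈ 279.140 mm.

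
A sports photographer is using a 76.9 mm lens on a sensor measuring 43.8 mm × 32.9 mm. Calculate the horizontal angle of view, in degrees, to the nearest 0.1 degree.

31.8°

Angle of view α = 2·arctan(w/2f) with w = 43.8 mm and f = 76.9 mm.
w/2f = 0.28479; arctan(0.28479) ≈ 15.8962°, so α ≈ 31.7924°.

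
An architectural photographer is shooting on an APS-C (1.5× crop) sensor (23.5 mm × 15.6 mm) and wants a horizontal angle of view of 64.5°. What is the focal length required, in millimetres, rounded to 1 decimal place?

18.6 mm

From α = 2·arctan(w/2f) we get f = w / (2·tan(α/2)).
With w = 23.5 mm and α/2 = 32.25°, tan(α/2) ≈ 0.63095, so f ≈ 23.5 / 1.26191 ≈ 18.6226 mm.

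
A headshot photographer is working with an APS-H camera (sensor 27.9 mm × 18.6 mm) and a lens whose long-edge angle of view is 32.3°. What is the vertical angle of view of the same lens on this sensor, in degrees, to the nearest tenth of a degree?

From the long-edge AOV: f = 27.9 / (2·tan(16.15°)) = 27.9 / 0.57916 ≈ 48.1731 mm.
Vertical AOV = 2·arctan(18.6 / (2 × 48.1731)) = 2·arctan(0.19305) ≈ 21.8535°.

21.9°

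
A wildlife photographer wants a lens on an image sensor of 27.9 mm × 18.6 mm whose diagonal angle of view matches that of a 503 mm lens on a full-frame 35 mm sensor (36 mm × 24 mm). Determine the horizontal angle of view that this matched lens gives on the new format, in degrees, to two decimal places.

4.10°

Sensor diagonal = √(36² + 24²) = √1872.0000 ≈ 43.2666 mm.
Sensor diagonal = √(27.9² + 18.6²) = √1124.3700 ≈ 33.5316 mm.
Equal diagonal AOV ⇒ f₂ = f₁ · 33.5316/43.2666 = 503 × 0.77500 ≈ 389.8250 mm.
Horizontal AOV on the new format = 2·arctan(27.9 / (2 × 389.8250)) = 2·arctan(0.03579) ≈ 4.0989°.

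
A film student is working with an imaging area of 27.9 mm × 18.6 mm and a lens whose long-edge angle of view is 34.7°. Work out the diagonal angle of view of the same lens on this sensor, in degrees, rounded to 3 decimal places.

From the long-edge AOV: f = 27.9 / (2·tan(17.35°)) = 27.9 / 0.62485 ≈ 44.6510 mm.
Sensor diagonal = √(27.9² + 18.6²) = √1124.3700 ≈ 33.5316 mm.
Diagonal AOV = 2·arctan(33.5316 / (2 × 44.6510)) = 2·arctan(0.37549) ≈ 41.1609°.

41.161°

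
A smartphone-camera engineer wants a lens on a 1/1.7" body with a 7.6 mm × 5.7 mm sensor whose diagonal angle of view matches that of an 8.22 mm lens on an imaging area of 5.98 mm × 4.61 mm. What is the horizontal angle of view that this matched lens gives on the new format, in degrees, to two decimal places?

Sensor diagonal = √(5.98² + 4.61²) = √57.0125 ≈ 7.5507 mm.
Sensor diagonal = √(7.6² + 5.7²) = √90.2500 ≈ 9.5000 mm.
Equal diagonal AOV ⇒ f₂ = f₁ · 9.5000/7.5507 = 8.22 × 1.25817 ≈ 10.3421 mm.
Horizontal AOV on the new format = 2·arctan(7.6 / (2 × 10.3421)) = 2·arctan(0.36743) ≈ 40.3496°.

40.35°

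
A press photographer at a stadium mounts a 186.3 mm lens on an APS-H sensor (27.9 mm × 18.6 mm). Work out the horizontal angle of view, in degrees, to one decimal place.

8.6°

Angle of view α = 2·arctan(w/2f) with w = 27.9 mm and f = 186.3 mm.
w/2f = 0.07488; arctan(0.07488) ≈ 4.2823°, so α ≈ 8.5645°.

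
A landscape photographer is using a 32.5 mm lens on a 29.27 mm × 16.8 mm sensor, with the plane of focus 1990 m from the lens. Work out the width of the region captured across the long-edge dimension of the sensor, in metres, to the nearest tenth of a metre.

1792.2 m

dₒ: 1990 m = 1.99e+06 mm.
Similar triangles through the lens centre give W/dₒ = w/dᵢ; with 1/f = 1/dₒ + 1/dᵢ this gives W = w·(dₒ − f)/f.
W = 29.27 mm × (1.99e+06 − 32.5) / 32.5 = 29.27 × 61229.7692 ≈ 1792195.345 mm = 1792.2 m.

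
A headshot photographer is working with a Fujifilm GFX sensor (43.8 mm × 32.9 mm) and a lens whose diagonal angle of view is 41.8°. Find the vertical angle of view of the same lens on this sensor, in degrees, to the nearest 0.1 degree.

Sensor diagonal = √(43.8² + 32.9²) = √3000.8500 ≈ 54.7800 mm.
From the diagonal AOV: f = 54.7800 / (2·tan(20.9°)) = 54.7800 / 0.76373 ≈ 71.7273 mm.
Vertical AOV = 2·arctan(32.9 / (2 × 71.7273)) = 2·arctan(0.22934) ≈ 25.8338°.

25.8°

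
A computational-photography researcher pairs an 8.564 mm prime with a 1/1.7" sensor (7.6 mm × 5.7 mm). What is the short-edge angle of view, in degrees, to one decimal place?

36.8°

Angle of view α = 2·arctan(h/2f) with h = 5.7 mm and f = 8.564 mm.
h/2f = 0.33279; arctan(0.33279) ≈ 18.4068°, so α ≈ 36.8137°.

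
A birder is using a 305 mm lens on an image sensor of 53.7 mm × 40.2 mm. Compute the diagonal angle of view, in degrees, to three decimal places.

12.551°

Sensor diagonal = √(53.7² + 40.2²) = √4499.7300 ≈ 67.0800 mm.
Angle of view α = 2·arctan(d/2f) with d = 67.0800 mm and f = 305 mm.
d/2f = 0.10997; arctan(0.10997) ≈ 6.2754°, so α ≈ 12.5509°.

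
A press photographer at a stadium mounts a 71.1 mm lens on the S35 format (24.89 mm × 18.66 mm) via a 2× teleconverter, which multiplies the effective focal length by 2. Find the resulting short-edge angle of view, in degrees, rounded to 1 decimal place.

7.5°

Effective focal length f = 71.1 × 2 = 142.2 mm.
α = 2·arctan(18.66 / (2 × 142.2)) = 2·arctan(0.06561) ≈ 7.5078°.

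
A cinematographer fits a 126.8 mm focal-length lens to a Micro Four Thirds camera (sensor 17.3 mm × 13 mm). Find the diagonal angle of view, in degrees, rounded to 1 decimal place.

9.8°

Sensor diagonal = √(17.3² + 13²) = √468.2900 ≈ 21.6400 mm.
Angle of view α = 2·arctan(d/2f) with d = 21.6400 mm and f = 126.8 mm.
d/2f = 0.08533; arctan(0.08533) ≈ 4.8773°, so α ≈ 9.7546°.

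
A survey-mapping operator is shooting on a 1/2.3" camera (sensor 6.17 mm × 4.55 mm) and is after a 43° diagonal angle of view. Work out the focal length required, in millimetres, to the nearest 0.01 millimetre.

Sensor diagonal = √(6.17² + 4.55²) = √58.7714 ≈ 7.6663 mm.
From α = 2·arctan(d/2f) we get f = d / (2·tan(α/2)).
With d = 7.6663 mm and α/2 = 21.5°, tan(α/2) ≈ 0.39391, so f ≈ 7.6663 / 0.78782 ≈ 9.7310 mm.

9.73 mm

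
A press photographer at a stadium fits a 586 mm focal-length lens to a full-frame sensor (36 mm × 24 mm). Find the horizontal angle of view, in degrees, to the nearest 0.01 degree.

Angle of view α = 2·arctan(w/2f) with w = 36 mm and f = 586 mm.
w/2f = 0.03072; arctan(0.03072) ≈ 1.7594°, so α ≈ 3.5188°.

3.52°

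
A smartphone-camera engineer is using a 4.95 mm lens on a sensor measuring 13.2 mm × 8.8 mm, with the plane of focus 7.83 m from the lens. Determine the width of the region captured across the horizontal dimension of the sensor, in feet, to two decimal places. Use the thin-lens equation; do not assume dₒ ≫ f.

68.46 ft

dₒ: 7.83 m = 7830 mm.
Similar triangles through the lens centre give W/dₒ = w/dᵢ; with 1/f = 1/dₒ + 1/dᵢ this gives W = w·(dₒ − f)/f.
W = 13.2 mm × (7830 − 4.95) / 4.95 = 13.2 × 1580.8182 ≈ 20866.800 mm = 20866.800/304.8 ft = 68.4606 ft.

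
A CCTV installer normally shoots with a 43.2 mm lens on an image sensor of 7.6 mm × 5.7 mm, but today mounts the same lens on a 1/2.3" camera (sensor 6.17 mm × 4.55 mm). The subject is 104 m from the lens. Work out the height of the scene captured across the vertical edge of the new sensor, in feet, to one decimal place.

35.9 ft

The focal length stays 43.2 mm; the relevant sensor dimension is now h = 4.55 mm. Object distance dₒ = 104 m = 104000 mm.
Thin-lens field height W = h·(dₒ − f)/f = 4.55 × (104000 − 43.2)/43.2 ≈ 10949.154 mm = 10949.154/304.8 ft = 35.9224 ft.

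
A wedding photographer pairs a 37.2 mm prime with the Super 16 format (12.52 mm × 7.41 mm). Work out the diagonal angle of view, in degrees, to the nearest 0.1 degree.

Sensor diagonal = √(12.52² + 7.41²) = √211.6585 ≈ 14.5485 mm.
Angle of view α = 2·arctan(d/2f) with d = 14.5485 mm and f = 37.2 mm.
d/2f = 0.19554; arctan(0.19554) ≈ 11.0642°, so α ≈ 22.1285°.

22.1°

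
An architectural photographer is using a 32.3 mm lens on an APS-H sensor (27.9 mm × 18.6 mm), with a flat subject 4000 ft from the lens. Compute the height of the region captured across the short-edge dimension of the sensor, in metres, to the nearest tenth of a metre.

702.1 m

dₒ: 4000 ft × 304.8 mm/ft = 1219199.96 mm.
Similar triangles through the lens centre give W/dₒ = h/dᵢ; with 1/f = 1/dₒ + 1/dᵢ this gives W = h·(dₒ − f)/f.
W = 18.6 mm × (1.2192e+06 − 32.3) / 32.3 = 18.6 × 37745.1288 ≈ 702059.396 mm = 702.059 m.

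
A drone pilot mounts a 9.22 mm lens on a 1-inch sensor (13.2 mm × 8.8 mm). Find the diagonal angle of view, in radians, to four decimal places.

1.4209 rad

Sensor diagonal = √(13.2² + 8.8²) = √251.6800 ≈ 15.8644 mm.
Angle of view α = 2·arctan(d/2f) with d = 15.8644 mm and f = 9.22 mm.
d/2f = 0.86033; arctan(0.86033) ≈ 0.7105 rad, so α ≈ 1.4209 rad.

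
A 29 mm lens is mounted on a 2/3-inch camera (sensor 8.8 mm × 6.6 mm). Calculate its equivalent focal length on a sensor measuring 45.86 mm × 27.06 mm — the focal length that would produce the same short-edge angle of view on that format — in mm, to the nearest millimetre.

119 mm

Equal angle of view means equal height/f ratio, so f₂ = f₁ · (height₂/height₁) = 29 × 27.06/6.6.
f₂ = 29 × 4.10000 ≈ 118.900 mm.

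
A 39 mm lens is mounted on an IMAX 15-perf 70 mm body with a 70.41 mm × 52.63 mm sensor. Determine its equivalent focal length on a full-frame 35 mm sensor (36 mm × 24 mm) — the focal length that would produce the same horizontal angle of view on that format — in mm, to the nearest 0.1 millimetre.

19.9 mm

Equal angle of view means equal width/f ratio, so f₂ = f₁ · (width₂/width₁) = 39 × 36/70.41.
f₂ = 39 × 0.51129 ≈ 19.940 mm.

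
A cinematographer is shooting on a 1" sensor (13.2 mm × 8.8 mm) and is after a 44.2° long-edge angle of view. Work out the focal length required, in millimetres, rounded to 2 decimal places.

From α = 2·arctan(w/2f) we get f = w / (2·tan(α/2)).
With w = 13.2 mm and α/2 = 22.1°, tan(α/2) ≈ 0.40606, so f ≈ 13.2 / 0.81212 ≈ 16.2538 mm.

16.25 mm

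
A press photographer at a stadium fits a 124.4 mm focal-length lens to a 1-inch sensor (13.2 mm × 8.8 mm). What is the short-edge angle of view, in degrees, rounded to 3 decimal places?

4.051°

Angle of view α = 2·arctan(h/2f) with h = 8.8 mm and f = 124.4 mm.
h/2f = 0.03537; arctan(0.03537) ≈ 2.0257°, so α ≈ 4.0514°.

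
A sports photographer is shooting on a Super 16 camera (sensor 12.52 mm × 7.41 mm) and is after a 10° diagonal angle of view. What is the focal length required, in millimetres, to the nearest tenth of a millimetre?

83.1 mm

Sensor diagonal = √(12.52² + 7.41²) = √211.6585 ≈ 14.5485 mm.
From α = 2·arctan(d/2f) we get f = d / (2·tan(α/2)).
With d = 14.5485 mm and α/2 = 5°, tan(α/2) ≈ 0.08749, so f ≈ 14.5485 / 0.17498 ≈ 83.1450 mm.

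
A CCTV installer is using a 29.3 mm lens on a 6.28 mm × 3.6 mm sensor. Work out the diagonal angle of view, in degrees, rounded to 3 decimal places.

Sensor diagonal = √(6.28² + 3.6²) = √52.3984 ≈ 7.2387 mm.
Angle of view α = 2·arctan(d/2f) with d = 7.2387 mm and f = 29.3 mm.
d/2f = 0.12353; arctan(0.12353) ≈ 7.0419°, so α ≈ 14.0838°.

14.084°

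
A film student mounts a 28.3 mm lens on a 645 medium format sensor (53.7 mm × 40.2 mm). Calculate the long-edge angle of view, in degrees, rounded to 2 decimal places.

Angle of view α = 2·arctan(w/2f) with w = 53.7 mm and f = 28.3 mm.
w/2f = 0.94876; arctan(0.94876) ≈ 43.4939°, so α ≈ 86.9879°.

86.99°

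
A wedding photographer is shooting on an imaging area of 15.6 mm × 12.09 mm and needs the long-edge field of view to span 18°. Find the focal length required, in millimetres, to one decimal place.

49.2 mm

From α = 2·arctan(w/2f) we get f = w / (2·tan(α/2)).
With w = 15.6 mm and α/2 = 9°, tan(α/2) ≈ 0.15838, so f ≈ 15.6 / 0.31677 ≈ 49.2473 mm.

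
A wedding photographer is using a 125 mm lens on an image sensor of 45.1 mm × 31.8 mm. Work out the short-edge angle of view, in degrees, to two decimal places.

14.50°

Angle of view α = 2·arctan(h/2f) with h = 31.8 mm and f = 125 mm.
h/2f = 0.12720; arctan(0.12720) ≈ 7.2491°, so α ≈ 14.4982°.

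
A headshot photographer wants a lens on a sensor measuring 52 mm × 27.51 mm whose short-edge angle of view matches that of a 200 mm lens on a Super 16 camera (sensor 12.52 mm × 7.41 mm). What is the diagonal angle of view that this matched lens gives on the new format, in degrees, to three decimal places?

4.537°

Equal short-edge AOV ⇒ f₂ = f₁ · 27.51/7.41 = 200 × 3.71255 ≈ 742.5101 mm.
Sensor diagonal = √(52² + 27.51²) = √3460.8001 ≈ 58.8286 mm.
Diagonal AOV on the new format = 2·arctan(58.8286 / (2 × 742.5101)) = 2·arctan(0.03961) ≈ 4.5371°.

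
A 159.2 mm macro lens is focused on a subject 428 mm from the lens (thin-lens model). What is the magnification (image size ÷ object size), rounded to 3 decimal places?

0.592×

Thin lens: 1/f = 1/dₒ + 1/dᵢ → 1/dᵢ = 1/159.2 − 1/428 = 0.0039450 mm⁻¹, so dᵢ ≈ 253.4881 mm.
Magnification m = dᵢ/dₒ = 253.4881/428 ≈ 0.59226.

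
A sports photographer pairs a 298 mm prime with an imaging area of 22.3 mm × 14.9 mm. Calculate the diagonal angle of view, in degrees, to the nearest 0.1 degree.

5.2°

Sensor diagonal = √(22.3² + 14.9²) = √719.3000 ≈ 26.8198 mm.
Angle of view α = 2·arctan(d/2f) with d = 26.8198 mm and f = 298 mm.
d/2f = 0.04500; arctan(0.04500) ≈ 2.5765°, so α ≈ 5.1531°.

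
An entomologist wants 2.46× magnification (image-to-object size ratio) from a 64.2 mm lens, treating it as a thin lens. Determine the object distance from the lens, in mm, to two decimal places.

90.30 mm

With m = dᵢ/dₒ and 1/f = 1/dₒ + 1/dᵢ, substituting dᵢ = m·dₒ gives 1/f = (1 + 1/m)/dₒ, hence dₒ = f·(1 + 1/m).
dₒ = 64.2 × (1 + 1/2.46) = 64.2 × 1.40650 ≈ 90.298 mm.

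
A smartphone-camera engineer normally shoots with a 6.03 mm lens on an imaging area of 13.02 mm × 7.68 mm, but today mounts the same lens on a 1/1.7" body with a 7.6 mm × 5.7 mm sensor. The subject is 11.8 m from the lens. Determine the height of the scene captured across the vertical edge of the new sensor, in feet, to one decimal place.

36.6 ft

The focal length stays 6.03 mm; the relevant sensor dimension is now h = 5.7 mm. Object distance dₒ = 11.8 m = 11800 mm.
Thin-lens field height W = h·(dₒ − f)/f = 5.7 × (11800 − 6.03)/6.03 ≈ 11148.529 mm = 11148.529/304.8 ft = 36.5765 ft.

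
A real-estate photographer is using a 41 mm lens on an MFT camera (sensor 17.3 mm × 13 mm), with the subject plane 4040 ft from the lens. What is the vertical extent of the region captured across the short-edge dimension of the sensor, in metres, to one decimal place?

dₒ: 4040 ft × 304.8 mm/ft = 1231391.96 mm.
Similar triangles through the lens centre give W/dₒ = h/dᵢ; with 1/f = 1/dₒ + 1/dᵢ this gives W = h·(dₒ − f)/f.
W = 13 mm × (1.23139e+06 − 41) / 41 = 13 × 30032.9503 ≈ 390428.353 mm = 390.428 m.

390.4 m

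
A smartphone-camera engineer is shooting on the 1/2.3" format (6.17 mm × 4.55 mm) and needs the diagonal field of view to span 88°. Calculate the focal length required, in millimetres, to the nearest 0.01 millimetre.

Sensor diagonal = √(6.17² + 4.55²) = √58.7714 ≈ 7.6663 mm.
From α = 2·arctan(d/2f) we get f = d / (2·tan(α/2)).
With d = 7.6663 mm and α/2 = 44°, tan(α/2) ≈ 0.96569, so f ≈ 7.6663 / 1.93138 ≈ 3.9693 mm.

3.97 mm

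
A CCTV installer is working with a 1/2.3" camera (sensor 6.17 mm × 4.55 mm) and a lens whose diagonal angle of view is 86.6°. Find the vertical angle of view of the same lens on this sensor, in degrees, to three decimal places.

58.436°

Sensor diagonal = √(6.17² + 4.55²) = √58.7714 ≈ 7.6663 mm.
From the diagonal AOV: f = 7.6663 / (2·tan(43.3°)) = 7.6663 / 1.88470 ≈ 4.0676 mm.
Vertical AOV = 2·arctan(4.55 / (2 × 4.0676)) = 2·arctan(0.55930) ≈ 58.4362°.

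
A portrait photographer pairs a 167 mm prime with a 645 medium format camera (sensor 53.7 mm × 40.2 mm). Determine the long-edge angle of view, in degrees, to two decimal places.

Angle of view α = 2·arctan(w/2f) with w = 53.7 mm and f = 167 mm.
w/2f = 0.16078; arctan(0.16078) ≈ 9.1338°, so α ≈ 18.2675°.

18.27°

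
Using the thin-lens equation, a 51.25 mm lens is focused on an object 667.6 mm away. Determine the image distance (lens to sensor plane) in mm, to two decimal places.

55.51 mm

1/dᵢ = 1/f − 1/dₒ = 1/51.25 − 1/667.6 = 0.0180143 mm⁻¹.
dᵢ = 1/0.0180143 ≈ 55.5115 mm.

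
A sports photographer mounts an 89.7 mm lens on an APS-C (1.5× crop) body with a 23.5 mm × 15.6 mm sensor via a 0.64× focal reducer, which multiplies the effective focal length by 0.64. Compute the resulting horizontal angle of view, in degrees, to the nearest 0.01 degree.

23.13°

Effective focal length f = 89.7 × 0.64 = 57.408 mm.
α = 2·arctan(23.5 / (2 × 57.408)) = 2·arctan(0.20468) ≈ 23.1345°.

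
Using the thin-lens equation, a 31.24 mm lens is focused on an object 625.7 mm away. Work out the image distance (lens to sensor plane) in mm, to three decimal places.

1/dᵢ = 1/f − 1/dₒ = 1/31.24 − 1/625.7 = 0.0304120 mm⁻¹.
dᵢ = 1/0.0304120 ≈ 32.8817 mm.

32.882 mm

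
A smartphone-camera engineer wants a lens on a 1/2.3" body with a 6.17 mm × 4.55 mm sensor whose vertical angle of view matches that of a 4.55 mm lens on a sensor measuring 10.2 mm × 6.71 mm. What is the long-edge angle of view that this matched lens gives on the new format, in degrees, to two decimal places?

89.99°

Equal vertical AOV ⇒ f₂ = f₁ · 4.55/6.71 = 4.55 × 0.67809 ≈ 3.0853 mm.
Long-edge AOV on the new format = 2·arctan(6.17 / (2 × 3.0853)) = 2·arctan(0.99990) ≈ 89.9940°.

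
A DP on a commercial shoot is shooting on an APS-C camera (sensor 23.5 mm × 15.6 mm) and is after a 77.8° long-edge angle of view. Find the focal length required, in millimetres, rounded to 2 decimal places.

14.56 mm

From α = 2·arctan(w/2f) we get f = w / (2·tan(α/2)).
With w = 23.5 mm and α/2 = 38.9°, tan(α/2) ≈ 0.80690, so f ≈ 23.5 / 1.61380 ≈ 14.5619 mm.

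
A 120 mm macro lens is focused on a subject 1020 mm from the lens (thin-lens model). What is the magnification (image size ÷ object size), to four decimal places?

Thin lens: 1/f = 1/dₒ + 1/dᵢ → 1/dᵢ = 1/120 − 1/1020 = 0.0073529 mm⁻¹, so dᵢ ≈ 136.0000 mm.
Magnification m = dᵢ/dₒ = 136.0000/1020 ≈ 0.13333.

0.1333×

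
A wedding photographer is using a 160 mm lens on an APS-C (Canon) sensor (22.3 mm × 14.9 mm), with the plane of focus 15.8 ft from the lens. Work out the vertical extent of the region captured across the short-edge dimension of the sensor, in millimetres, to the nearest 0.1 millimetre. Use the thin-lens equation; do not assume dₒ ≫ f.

dₒ: 15.8 ft × 304.8 mm/ft = 4815.84 mm.
Similar triangles through the lens centre give W/dₒ = h/dᵢ; with 1/f = 1/dₒ + 1/dᵢ this gives W = h·(dₒ − f)/f.
W = 14.9 mm × (4815.84 − 160) / 160 = 14.9 × 29.0990 ≈ 433.575 mm.

433.6 mm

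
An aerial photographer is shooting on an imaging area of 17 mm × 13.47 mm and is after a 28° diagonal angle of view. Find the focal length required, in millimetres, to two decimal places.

Sensor diagonal = √(17² + 13.47²) = √470.4409 ≈ 21.6896 mm.
From α = 2·arctan(d/2f) we get f = d / (2·tan(α/2)).
With d = 21.6896 mm and α/2 = 14°, tan(α/2) ≈ 0.24933, so f ≈ 21.6896 / 0.49866 ≈ 43.4962 mm.

43.50 mm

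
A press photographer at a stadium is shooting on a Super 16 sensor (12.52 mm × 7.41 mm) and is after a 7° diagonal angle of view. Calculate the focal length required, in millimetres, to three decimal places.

118.933 mm

Sensor diagonal = √(12.52² + 7.41²) = √211.6585 ≈ 14.5485 mm.
From α = 2·arctan(d/2f) we get f = d / (2·tan(α/2)).
With d = 14.5485 mm and α/2 = 3.5°, tan(α/2) ≈ 0.06116, so f ≈ 14.5485 / 0.12233 ≈ 118.9328 mm.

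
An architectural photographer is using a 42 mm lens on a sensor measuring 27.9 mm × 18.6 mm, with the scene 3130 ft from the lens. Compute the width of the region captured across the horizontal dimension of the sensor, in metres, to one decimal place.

dₒ: 3130 ft × 304.8 mm/ft = 954023.97 mm.
Similar triangles through the lens centre give W/dₒ = w/dᵢ; with 1/f = 1/dₒ + 1/dᵢ this gives W = w·(dₒ − f)/f.
W = 27.9 mm × (954024 − 42) / 42 = 27.9 × 22713.8564 ≈ 633716.594 mm = 633.717 m.

633.7 m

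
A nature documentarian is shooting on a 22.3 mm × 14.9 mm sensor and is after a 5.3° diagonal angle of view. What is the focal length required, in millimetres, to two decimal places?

Sensor diagonal = √(22.3² + 14.9²) = √719.3000 ≈ 26.8198 mm.
From α = 2·arctan(d/2f) we get f = d / (2·tan(α/2)).
With d = 26.8198 mm and α/2 = 2.65°, tan(α/2) ≈ 0.04628, so f ≈ 26.8198 / 0.09257 ≈ 289.7290 mm.

289.73 mm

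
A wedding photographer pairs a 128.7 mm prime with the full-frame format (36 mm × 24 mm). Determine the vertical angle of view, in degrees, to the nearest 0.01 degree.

Angle of view α = 2·arctan(h/2f) with h = 24 mm and f = 128.7 mm.
h/2f = 0.09324; arctan(0.09324) ≈ 5.3269°, so α ≈ 10.6537°.

10.65°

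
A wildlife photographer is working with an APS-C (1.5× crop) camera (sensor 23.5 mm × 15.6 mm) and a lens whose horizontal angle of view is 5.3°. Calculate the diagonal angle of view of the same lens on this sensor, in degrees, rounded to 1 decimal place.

6.4°

From the horizontal AOV: f = 23.5 / (2·tan(2.65°)) = 23.5 / 0.09257 ≈ 253.8661 mm.
Sensor diagonal = √(23.5² + 15.6²) = √795.6100 ≈ 28.2066 mm.
Diagonal AOV = 2·arctan(28.2066 / (2 × 253.8661)) = 2·arctan(0.05555) ≈ 6.3595°.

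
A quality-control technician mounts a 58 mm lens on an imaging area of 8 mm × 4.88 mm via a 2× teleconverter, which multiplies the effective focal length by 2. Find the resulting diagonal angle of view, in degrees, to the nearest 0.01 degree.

4.63°

Effective focal length f = 58 × 2 = 116 mm.
Sensor diagonal = √(8² + 4.88²) = √87.8144 ≈ 9.3709 mm.
α = 2·arctan(9.371 / (2 × 116)) = 2·arctan(0.04039) ≈ 4.6261°.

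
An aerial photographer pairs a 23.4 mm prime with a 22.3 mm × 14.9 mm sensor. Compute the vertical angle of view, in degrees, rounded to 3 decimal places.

Angle of view α = 2·arctan(h/2f) with h = 14.9 mm and f = 23.4 mm.
h/2f = 0.31838; arctan(0.31838) ≈ 17.6602°, so α ≈ 35.3205°.

35.320°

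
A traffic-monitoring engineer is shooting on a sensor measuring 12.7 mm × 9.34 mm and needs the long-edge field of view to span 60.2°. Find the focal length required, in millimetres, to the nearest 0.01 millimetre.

10.95 mm

From α = 2·arctan(w/2f) we get f = w / (2·tan(α/2)).
With w = 12.7 mm and α/2 = 30.1°, tan(α/2) ≈ 0.57968, so f ≈ 12.7 / 1.15936 ≈ 10.9543 mm.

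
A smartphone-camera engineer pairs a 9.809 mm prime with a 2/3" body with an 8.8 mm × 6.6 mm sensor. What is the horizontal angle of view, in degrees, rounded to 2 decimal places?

Angle of view α = 2·arctan(w/2f) with w = 8.8 mm and f = 9.809 mm.
w/2f = 0.44857; arctan(0.44857) ≈ 24.1595°, so α ≈ 48.3189°.

48.32°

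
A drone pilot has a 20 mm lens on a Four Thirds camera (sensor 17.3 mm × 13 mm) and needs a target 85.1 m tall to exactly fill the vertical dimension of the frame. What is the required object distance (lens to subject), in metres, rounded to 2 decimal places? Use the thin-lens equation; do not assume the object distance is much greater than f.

130.94 m

W: 85.1 m = 85100 mm.
Magnification m = h/W = dᵢ/dₒ; combined with 1/f = 1/dₒ + 1/dᵢ this gives dₒ = f·(1 + W/h).
dₒ = 20 mm × (1 + 85100/13) = 20 × 6547.1538 ≈ 130943.077 mm = 130.943 m.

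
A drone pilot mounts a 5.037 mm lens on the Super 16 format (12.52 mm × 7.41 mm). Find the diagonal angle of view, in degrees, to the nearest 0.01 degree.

Sensor diagonal = √(12.52² + 7.41²) = √211.6585 ≈ 14.5485 mm.
Angle of view α = 2·arctan(d/2f) with d = 14.5485 mm and f = 5.037 mm.
d/2f = 1.44416; arctan(1.44416) ≈ 55.2996°, so α ≈ 110.5992°.

110.60°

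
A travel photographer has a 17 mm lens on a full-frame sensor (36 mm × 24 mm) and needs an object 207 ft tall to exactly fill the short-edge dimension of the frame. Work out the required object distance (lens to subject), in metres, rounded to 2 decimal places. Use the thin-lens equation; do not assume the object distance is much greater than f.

W: 207 ft × 304.8 mm/ft = 63093.60 mm.
Magnification m = h/W = dᵢ/dₒ; combined with 1/f = 1/dₒ + 1/dᵢ this gives dₒ = f·(1 + W/h).
dₒ = 17 mm × (1 + 63093.6/24) = 17 × 2629.8999 ≈ 44708.299 mm = 44.7083 m.

44.71 m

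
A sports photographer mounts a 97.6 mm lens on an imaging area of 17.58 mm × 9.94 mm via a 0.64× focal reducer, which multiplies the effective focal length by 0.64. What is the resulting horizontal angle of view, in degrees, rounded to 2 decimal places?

16.02°

Effective focal length f = 97.6 × 0.64 = 62.464 mm.
α = 2·arctan(17.58 / (2 × 62.464)) = 2·arctan(0.14072) ≈ 16.0203°.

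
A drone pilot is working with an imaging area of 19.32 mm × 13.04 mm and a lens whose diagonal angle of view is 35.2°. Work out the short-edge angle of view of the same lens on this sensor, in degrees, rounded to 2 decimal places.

20.13°

Sensor diagonal = √(19.32² + 13.04²) = √543.3040 ≈ 23.3089 mm.
From the diagonal AOV: f = 23.3089 / (2·tan(17.6°)) = 23.3089 / 0.63444 ≈ 36.7395 mm.
Short-edge AOV = 2·arctan(13.04 / (2 × 36.7395)) = 2·arctan(0.17747) ≈ 20.1265°.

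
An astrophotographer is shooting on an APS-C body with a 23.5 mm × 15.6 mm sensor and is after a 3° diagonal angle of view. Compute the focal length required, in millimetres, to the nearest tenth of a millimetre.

538.6 mm

Sensor diagonal = √(23.5² + 15.6²) = √795.6100 ≈ 28.2066 mm.
From α = 2·arctan(d/2f) we get f = d / (2·tan(α/2)).
With d = 28.2066 mm and α/2 = 1.5°, tan(α/2) ≈ 0.02619, so f ≈ 28.2066 / 0.05237 ≈ 538.5825 mm.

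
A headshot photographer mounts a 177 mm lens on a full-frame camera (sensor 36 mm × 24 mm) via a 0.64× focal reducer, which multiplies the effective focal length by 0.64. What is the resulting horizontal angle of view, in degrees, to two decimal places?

Effective focal length f = 177 × 0.64 = 113.28 mm.
α = 2·arctan(36 / (2 × 113.28)) = 2·arctan(0.15890) ≈ 18.0574°.

18.06°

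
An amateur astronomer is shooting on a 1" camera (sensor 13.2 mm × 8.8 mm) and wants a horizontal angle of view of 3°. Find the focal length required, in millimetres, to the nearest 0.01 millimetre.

252.04 mm

From α = 2·arctan(w/2f) we get f = w / (2·tan(α/2)).
With w = 13.2 mm and α/2 = 1.5°, tan(α/2) ≈ 0.02619, so f ≈ 13.2 / 0.05237 ≈ 252.0438 mm.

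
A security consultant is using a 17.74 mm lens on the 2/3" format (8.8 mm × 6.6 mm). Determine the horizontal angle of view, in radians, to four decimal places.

Angle of view α = 2·arctan(w/2f) with w = 8.8 mm and f = 17.74 mm.
w/2f = 0.24803; arctan(0.24803) ≈ 0.2431 rad, so α ≈ 0.4862 rad.

0.4862 rad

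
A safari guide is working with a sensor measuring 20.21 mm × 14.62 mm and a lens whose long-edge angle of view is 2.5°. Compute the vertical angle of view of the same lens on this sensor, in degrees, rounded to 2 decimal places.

From the long-edge AOV: f = 20.21 / (2·tan(1.25°)) = 20.21 / 0.04364 ≈ 463.1056 mm.
Vertical AOV = 2·arctan(14.62 / (2 × 463.1056)) = 2·arctan(0.01578) ≈ 1.8086°.

1.81°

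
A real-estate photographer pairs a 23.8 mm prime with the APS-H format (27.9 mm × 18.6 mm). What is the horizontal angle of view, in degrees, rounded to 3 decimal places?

60.752°

Angle of view α = 2·arctan(w/2f) with w = 27.9 mm and f = 23.8 mm.
w/2f = 0.58613; arctan(0.58613) ≈ 30.3760°, so α ≈ 60.7521°.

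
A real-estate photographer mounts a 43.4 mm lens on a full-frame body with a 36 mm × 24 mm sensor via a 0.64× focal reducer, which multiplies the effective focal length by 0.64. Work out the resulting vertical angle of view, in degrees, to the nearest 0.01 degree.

Effective focal length f = 43.4 × 0.64 = 27.776 mm.
α = 2·arctan(24 / (2 × 27.776)) = 2·arctan(0.43203) ≈ 46.7314°.

46.73°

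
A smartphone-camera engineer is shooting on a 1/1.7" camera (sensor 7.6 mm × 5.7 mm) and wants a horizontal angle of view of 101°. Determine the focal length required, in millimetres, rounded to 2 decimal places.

From α = 2·arctan(w/2f) we get f = w / (2·tan(α/2)).
With w = 7.6 mm and α/2 = 50.5°, tan(α/2) ≈ 1.21310, so f ≈ 7.6 / 2.42619 ≈ 3.1325 mm.

3.13 mm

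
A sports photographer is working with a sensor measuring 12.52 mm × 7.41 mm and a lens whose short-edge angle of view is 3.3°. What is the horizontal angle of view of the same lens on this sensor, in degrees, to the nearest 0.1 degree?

From the short-edge AOV: f = 7.41 / (2·tan(1.65°)) = 7.41 / 0.05761 ≈ 128.6195 mm.
Horizontal AOV = 2·arctan(12.52 / (2 × 128.6195)) = 2·arctan(0.04867) ≈ 5.5729°.

5.6°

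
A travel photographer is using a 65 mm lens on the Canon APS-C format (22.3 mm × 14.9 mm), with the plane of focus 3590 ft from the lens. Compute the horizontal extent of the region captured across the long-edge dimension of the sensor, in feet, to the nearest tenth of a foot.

dₒ: 3590 ft × 304.8 mm/ft = 1094231.96 mm.
Similar triangles through the lens centre give W/dₒ = w/dᵢ; with 1/f = 1/dₒ + 1/dᵢ this gives W = w·(dₒ − f)/f.
W = 22.3 mm × (1.09423e+06 − 65) / 65 = 22.3 × 16833.3379 ≈ 375383.436 mm = 375383.436/304.8 ft = 1231.57 ft.

1231.6 ft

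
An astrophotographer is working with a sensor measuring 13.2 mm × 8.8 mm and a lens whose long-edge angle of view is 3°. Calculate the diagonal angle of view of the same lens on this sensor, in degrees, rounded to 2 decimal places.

3.61°

From the long-edge AOV: f = 13.2 / (2·tan(1.5°)) = 13.2 / 0.05237 ≈ 252.0438 mm.
Sensor diagonal = √(13.2² + 8.8²) = √251.6800 ≈ 15.8644 mm.
Diagonal AOV = 2·arctan(15.8644 / (2 × 252.0438)) = 2·arctan(0.03147) ≈ 3.6052°.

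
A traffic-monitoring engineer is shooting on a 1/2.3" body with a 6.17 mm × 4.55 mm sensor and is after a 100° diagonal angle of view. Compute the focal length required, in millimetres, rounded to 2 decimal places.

3.22 mm

Sensor diagonal = √(6.17² + 4.55²) = √58.7714 ≈ 7.6663 mm.
From α = 2·arctan(d/2f) we get f = d / (2·tan(α/2)).
With d = 7.6663 mm and α/2 = 50°, tan(α/2) ≈ 1.19175, so f ≈ 7.6663 / 2.38351 ≈ 3.2164 mm.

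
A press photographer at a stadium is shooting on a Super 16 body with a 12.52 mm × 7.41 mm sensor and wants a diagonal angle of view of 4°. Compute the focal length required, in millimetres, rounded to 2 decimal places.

208.31 mm

Sensor diagonal = √(12.52² + 7.41²) = √211.6585 ≈ 14.5485 mm.
From α = 2·arctan(d/2f) we get f = d / (2·tan(α/2)).
With d = 14.5485 mm and α/2 = 2°, tan(α/2) ≈ 0.03492, so f ≈ 14.5485 / 0.06984 ≈ 208.3071 mm.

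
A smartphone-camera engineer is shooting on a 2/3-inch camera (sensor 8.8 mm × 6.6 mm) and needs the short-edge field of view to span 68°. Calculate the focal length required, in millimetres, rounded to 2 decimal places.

From α = 2·arctan(h/2f) we get f = h / (2·tan(α/2)).
With h = 6.6 mm and α/2 = 34°, tan(α/2) ≈ 0.67451, so f ≈ 6.6 / 1.34902 ≈ 4.8925 mm.

4.89 mm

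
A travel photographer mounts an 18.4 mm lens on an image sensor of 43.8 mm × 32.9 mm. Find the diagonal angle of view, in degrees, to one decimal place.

Sensor diagonal = √(43.8² + 32.9²) = √3000.8500 ≈ 54.7800 mm.
Angle of view α = 2·arctan(d/2f) with d = 54.7800 mm and f = 18.4 mm.
d/2f = 1.48859; arctan(1.48859) ≈ 56.1077°, so α ≈ 112.2153°.

112.2°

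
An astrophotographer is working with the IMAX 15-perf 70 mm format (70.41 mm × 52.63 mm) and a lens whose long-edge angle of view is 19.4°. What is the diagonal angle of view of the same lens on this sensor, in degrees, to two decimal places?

24.09°

From the long-edge AOV: f = 70.41 / (2·tan(9.7°)) = 70.41 / 0.34187 ≈ 205.9577 mm.
Sensor diagonal = √(70.41² + 52.63²) = √7727.4850 ≈ 87.9061 mm.
Diagonal AOV = 2·arctan(87.9061 / (2 × 205.9577)) = 2·arctan(0.21341) ≈ 24.0933°.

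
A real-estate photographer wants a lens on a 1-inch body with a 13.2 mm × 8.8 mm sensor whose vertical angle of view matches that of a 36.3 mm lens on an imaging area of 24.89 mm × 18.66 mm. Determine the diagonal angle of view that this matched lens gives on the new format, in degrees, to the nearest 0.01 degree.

Equal vertical AOV ⇒ f₂ = f₁ · 8.8/18.66 = 36.3 × 0.47160 ≈ 17.1190 mm.
Sensor diagonal = √(13.2² + 8.8²) = √251.6800 ≈ 15.8644 mm.
Diagonal AOV on the new format = 2·arctan(15.8644 / (2 × 17.1190)) = 2·arctan(0.46336) ≈ 49.7221°.

49.72°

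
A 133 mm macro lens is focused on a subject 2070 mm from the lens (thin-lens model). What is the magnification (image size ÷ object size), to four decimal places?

Thin lens: 1/f = 1/dₒ + 1/dᵢ → 1/dᵢ = 1/133 − 1/2070 = 0.0070357 mm⁻¹, so dᵢ ≈ 142.1322 mm.
Magnification m = dᵢ/dₒ = 142.1322/2070 ≈ 0.06866.

0.0687×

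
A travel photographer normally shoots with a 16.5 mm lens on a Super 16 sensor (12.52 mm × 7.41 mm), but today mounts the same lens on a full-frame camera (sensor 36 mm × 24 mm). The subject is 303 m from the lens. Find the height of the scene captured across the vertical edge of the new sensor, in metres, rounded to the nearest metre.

The focal length stays 16.5 mm; the relevant sensor dimension is now h = 24 mm. Object distance dₒ = 303 m = 303000 mm.
Thin-lens field height W = h·(dₒ − f)/f = 24 × (303000 − 16.5)/16.5 ≈ 440703.273 mm = 440.703 m.

441 m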